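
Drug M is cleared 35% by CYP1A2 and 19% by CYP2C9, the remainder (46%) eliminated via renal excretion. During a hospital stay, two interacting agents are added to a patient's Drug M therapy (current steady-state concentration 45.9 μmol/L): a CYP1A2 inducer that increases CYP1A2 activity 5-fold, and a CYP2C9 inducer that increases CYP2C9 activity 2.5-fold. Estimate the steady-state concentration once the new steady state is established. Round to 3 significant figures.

CYP1A2: 0.35 × 5 = 1.75
CYP2C9: 0.19 × 2.5 = 0.475
Other: 0.46 (unchanged)
New clearance relative to baseline: 1.75 + 0.475 + 0.46 = 2.685.
Steady-state concentration ∝ 1/CL: new value = 45.9 / 2.685 = 17.1 μmol/L.

17.1 μmol/L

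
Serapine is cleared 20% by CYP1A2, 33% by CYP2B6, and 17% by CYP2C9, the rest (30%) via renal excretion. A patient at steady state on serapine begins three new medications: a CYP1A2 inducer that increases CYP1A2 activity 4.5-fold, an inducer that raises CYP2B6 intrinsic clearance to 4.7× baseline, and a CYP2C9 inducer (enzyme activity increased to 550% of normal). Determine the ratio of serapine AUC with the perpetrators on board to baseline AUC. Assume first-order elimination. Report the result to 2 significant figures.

The CYP1A2 pathway (20% of clearance) increases to 4.5× activity: 0.2 × 4.5 = 0.9.
The CYP2B6 pathway (33% of clearance) rises to 4.7× activity: 0.33 × 4.7 = 1.551.
The CYP2C9 pathway (17% of clearance) rises to 5.5× activity: 0.17 × 5.5 = 0.935.
Non-CYP routes (30%) are unchanged.
Relative clearance = 0.9 + 1.551 + 0.935 + 0.3 = 3.686.
Net AUC ratio = 1 / 3.686 = 0.27.

0.27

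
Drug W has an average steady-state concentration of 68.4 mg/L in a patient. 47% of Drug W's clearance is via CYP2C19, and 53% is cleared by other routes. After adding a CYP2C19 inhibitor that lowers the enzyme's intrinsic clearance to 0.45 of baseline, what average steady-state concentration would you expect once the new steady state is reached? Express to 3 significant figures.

92.2 mg/L

The CYP2C19 pathway (47% of clearance) falls to 0.45× activity: 0.47 × 0.45 = 0.2115.
The remaining 53% of clearance is unaffected.
Relative clearance = 0.2115 + 0.53 = 0.7415.
New average steady-state concentration = baseline ÷ relative clearance = 68.4 / 0.7415 = 92.2 mg/L.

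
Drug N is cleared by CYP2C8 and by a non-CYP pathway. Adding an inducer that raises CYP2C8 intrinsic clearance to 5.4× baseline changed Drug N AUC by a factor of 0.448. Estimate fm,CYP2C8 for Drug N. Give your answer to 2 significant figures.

0.28

Write x for the fraction cleared via CYP2C8. The observed AUC change means clearance rose to 1/0.448 = 2.232 of baseline.
Only the CYP2C8 route changed, so 2.232 = x·5.4 + (1 − x), giving x = 0.28.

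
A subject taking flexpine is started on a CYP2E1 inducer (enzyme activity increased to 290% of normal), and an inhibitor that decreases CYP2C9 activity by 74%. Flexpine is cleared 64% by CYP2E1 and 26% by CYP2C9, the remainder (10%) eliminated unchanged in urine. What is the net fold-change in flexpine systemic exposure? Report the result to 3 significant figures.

0.494

The CYP2E1 pathway (64% of clearance) is boosted to 2.9× activity: 0.64 × 2.9 = 1.856.
The CYP2C9 pathway (26% of clearance) is reduced to 0.26× activity: 0.26 × 0.26 = 0.0676.
Non-CYP routes (10%) are unchanged.
Relative clearance = 1.856 + 0.0676 + 0.1 = 2.0236.
Net systemic exposure ratio = 1 / 2.0236 = 0.494.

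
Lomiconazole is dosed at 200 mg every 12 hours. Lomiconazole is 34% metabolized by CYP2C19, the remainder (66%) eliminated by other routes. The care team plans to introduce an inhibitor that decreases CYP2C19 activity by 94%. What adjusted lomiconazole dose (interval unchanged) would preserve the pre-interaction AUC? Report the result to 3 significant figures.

The CYP2C19 pathway (34% of clearance) falls to 0.06× activity: 0.34 × 0.06 = 0.0204.
Non-CYP routes (66%) are unchanged.
Relative clearance = 0.0204 + 0.66 = 0.6804.
Exposure is unchanged when dose changes in proportion to clearance. New dose = 200 mg × 0.6804 = 136 mg.

136 mg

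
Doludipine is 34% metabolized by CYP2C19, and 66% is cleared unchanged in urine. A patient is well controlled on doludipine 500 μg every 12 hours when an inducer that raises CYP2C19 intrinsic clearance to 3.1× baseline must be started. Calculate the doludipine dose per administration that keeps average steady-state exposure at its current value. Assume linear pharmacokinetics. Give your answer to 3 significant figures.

The CYP2C19 pathway (34% of clearance) is boosted to 3.1× activity: 0.34 × 3.1 = 1.054.
The remaining 66% of clearance is unaffected.
CL_new/CL_old = 1.054 + 0.66 = 1.714.
Css,avg = (dose rate)/CL, so holding Css fixed requires dose ∝ CL: 500 × 1.714 = 857 μg.

857 μg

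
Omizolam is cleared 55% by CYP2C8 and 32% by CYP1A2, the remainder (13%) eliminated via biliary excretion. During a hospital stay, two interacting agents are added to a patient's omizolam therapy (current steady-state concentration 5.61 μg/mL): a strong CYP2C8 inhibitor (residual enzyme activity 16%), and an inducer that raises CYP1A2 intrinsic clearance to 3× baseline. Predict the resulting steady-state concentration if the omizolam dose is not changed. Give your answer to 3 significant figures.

The CYP2C8 pathway (55% of clearance) is reduced to 0.16× activity: 0.55 × 0.16 = 0.088.
The CYP1A2 pathway (32% of clearance) increases to 3× activity: 0.32 × 3 = 0.96.
Non-CYP routes (13%) are unchanged.
New clearance relative to baseline: 0.088 + 0.96 + 0.13 = 1.178.
Steady-state concentration ∝ 1/CL: new value = 5.61 / 1.178 = 4.76 μg/mL.

4.76 μg/mL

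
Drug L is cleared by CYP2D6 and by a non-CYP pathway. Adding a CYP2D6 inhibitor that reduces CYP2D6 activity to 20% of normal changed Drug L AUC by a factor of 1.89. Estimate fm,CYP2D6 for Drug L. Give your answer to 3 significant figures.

Let x = fm,CYP2D6. Because AUC ∝ 1/CL, relative clearance fell to 1/1.89 = 0.5291.
Setting x·0.2 + (1 − x) = 0.5291 and solving: x = (0.5291 − 1)/(0.2 − 1) = 0.589.

0.589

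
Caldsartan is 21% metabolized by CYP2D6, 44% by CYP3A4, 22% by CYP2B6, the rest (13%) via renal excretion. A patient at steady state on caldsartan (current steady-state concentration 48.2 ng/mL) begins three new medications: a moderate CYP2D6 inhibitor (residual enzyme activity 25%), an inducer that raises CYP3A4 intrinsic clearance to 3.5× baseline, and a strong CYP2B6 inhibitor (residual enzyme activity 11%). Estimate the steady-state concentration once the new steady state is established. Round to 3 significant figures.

27.6 ng/mL

The CYP2D6 pathway (21% of clearance) drops to 0.25× activity: 0.21 × 0.25 = 0.0525.
The CYP3A4 pathway (44% of clearance) is boosted to 3.5× activity: 0.44 × 3.5 = 1.54.
The CYP2B6 pathway (22% of clearance) is reduced to 0.11× activity: 0.22 × 0.11 = 0.0242.
Non-CYP routes (13%) are unchanged.
CL_new/CL_old = 0.0525 + 1.54 + 0.0242 + 0.13 = 1.7467.
Dividing the baseline by the relative clearance: 48.2 / 1.7467 = 27.6 ng/mL.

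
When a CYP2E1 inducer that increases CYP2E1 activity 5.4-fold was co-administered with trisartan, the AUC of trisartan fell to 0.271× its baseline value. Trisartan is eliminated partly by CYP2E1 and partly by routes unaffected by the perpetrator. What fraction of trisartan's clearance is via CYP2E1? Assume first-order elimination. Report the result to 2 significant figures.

CL'/CL = 1 / 0.271 = 3.69
5.4·fm + (1 − fm) = 3.69
fm = (3.69 − 1) / (5.4 − 1) = 0.61

0.61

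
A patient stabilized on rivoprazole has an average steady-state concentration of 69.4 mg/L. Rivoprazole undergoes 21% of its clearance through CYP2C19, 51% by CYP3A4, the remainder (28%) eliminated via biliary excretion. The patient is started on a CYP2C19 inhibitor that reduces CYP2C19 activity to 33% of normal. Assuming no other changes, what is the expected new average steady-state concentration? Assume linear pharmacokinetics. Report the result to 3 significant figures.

The CYP2C19 pathway (21% of clearance) falls to 0.33× activity: 0.21 × 0.33 = 0.0693.
CYP3A4 (51%) and the residual 28% are unaffected.
New clearance relative to baseline: 0.0693 + 0.51 + 0.28 = 0.8593.
New average steady-state concentration = baseline ÷ relative clearance = 69.4 / 0.8593 = 80.8 mg/L.

80.8 mg/L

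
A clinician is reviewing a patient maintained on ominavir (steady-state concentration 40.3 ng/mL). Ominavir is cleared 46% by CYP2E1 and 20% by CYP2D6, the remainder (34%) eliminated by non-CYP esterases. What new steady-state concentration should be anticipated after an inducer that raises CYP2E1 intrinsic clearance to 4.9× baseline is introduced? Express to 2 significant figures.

The CYP2E1 pathway (46% of clearance) is boosted to 4.9× activity: 0.46 × 4.9 = 2.254.
CYP2D6 (20%) and the residual 34% are unaffected.
CL_new/CL_old = 2.254 + 0.2 + 0.34 = 2.794.
Steady-state concentration ∝ 1/CL, so new value = 40.3 / 2.794 = 14 ng/mL.

14 ng/mL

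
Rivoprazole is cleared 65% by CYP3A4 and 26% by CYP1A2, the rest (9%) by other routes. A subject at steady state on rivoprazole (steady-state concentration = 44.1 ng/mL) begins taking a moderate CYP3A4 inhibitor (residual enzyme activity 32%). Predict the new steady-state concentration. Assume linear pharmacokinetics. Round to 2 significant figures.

The CYP3A4 pathway (65% of clearance) drops to 0.32× activity: 0.65 × 0.32 = 0.208.
CYP1A2 (26%) and the residual 9% are unaffected.
New clearance relative to baseline: 0.208 + 0.26 + 0.09 = 0.558.
Steady-state concentration ∝ 1/CL, so new value = 44.1 / 0.558 = 79 ng/mL.

79 ng/mL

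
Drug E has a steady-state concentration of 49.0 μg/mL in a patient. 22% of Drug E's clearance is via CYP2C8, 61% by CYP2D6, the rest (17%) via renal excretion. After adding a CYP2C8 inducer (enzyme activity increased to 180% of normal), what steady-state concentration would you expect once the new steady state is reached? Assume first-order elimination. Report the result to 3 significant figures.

41.7 μg/mL

CYP2C8: 0.22 × 1.8 = 0.396
CYP2D6: 0.61 (unchanged)
Other: 0.17 (unchanged)
New clearance relative to baseline: 0.396 + 0.61 + 0.17 = 1.176.
With dosing unchanged, steady-state concentration scales as 1/CL: 49.0 / 1.176 = 41.7 μg/mL.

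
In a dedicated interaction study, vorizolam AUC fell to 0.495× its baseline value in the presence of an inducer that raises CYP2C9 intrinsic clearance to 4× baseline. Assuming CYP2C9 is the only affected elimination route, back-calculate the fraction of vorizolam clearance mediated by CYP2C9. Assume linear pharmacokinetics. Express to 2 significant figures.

0.34

Write x for the fraction cleared via CYP2C9. The observed AUC change means clearance rose to 1/0.495 = 2.02 of baseline.
Only the CYP2C9 route changed, so 2.02 = x·4 + (1 − x), giving x = 0.34.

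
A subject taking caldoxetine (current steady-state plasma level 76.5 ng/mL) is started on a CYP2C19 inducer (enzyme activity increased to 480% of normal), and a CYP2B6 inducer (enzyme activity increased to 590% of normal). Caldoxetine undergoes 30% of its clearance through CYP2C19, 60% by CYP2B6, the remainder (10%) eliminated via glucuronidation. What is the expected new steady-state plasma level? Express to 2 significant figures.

15 ng/mL

CYP2C19: 0.3 × 4.8 = 1.44
CYP2B6: 0.6 × 5.9 = 3.54
Other: 0.1 (unchanged)
Relative clearance = 1.44 + 3.54 + 0.1 = 5.08.
Steady-state plasma level ∝ 1/CL: new value = 76.5 / 5.08 = 15 ng/mL.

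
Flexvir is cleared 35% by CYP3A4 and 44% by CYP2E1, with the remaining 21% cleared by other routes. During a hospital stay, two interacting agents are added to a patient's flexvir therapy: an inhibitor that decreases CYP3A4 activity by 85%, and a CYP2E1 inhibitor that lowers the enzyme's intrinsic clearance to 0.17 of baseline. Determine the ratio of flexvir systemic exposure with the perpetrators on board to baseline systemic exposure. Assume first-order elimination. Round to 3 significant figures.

The CYP3A4 pathway (35% of clearance) drops to 0.15× activity: 0.35 × 0.15 = 0.0525.
The CYP2E1 pathway (44% of clearance) is reduced to 0.17× activity: 0.44 × 0.17 = 0.0748.
Non-CYP routes (21%) are unchanged.
CL_new/CL_old = 0.0525 + 0.0748 + 0.21 = 0.3373.
Net systemic exposure ratio = 1 / 0.3373 = 2.96.

2.96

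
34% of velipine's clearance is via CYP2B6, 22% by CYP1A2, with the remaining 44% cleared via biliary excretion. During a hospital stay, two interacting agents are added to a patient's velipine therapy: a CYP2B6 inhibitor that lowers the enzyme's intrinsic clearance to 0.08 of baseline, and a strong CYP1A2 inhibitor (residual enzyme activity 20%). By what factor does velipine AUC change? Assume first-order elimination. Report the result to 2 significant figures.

2.0

The CYP2B6 pathway (34% of clearance) is reduced to 0.08× activity: 0.34 × 0.08 = 0.0272.
The CYP1A2 pathway (22% of clearance) falls to 0.2× activity: 0.22 × 0.2 = 0.044.
Non-CYP routes (44%) are unchanged.
CL_new/CL_old = 0.0272 + 0.044 + 0.44 = 0.5112.
Net AUC ratio = 1 / 0.5112 = 2.0.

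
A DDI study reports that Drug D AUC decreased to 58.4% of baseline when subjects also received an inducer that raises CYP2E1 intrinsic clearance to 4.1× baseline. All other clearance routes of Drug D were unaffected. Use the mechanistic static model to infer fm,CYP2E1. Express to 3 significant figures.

0.230

Call the CYP2E1 fraction fm. After the interaction, CL_new/CL_old = fm × 4.1 + (1 − fm).
AUC ratio = 1 / (new CL fraction), so new CL fraction = 1 / 0.584 = 1.712.
fm × 4.1 + 1 − fm = 1.712  ⇒  fm × (4.1 − 1) = 0.7123  ⇒  fm = 0.230.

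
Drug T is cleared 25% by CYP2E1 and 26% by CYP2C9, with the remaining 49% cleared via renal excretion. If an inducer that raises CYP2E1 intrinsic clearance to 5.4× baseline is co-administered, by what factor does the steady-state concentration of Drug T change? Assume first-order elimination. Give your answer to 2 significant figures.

0.48

The CYP2E1 pathway (25% of clearance) rises to 5.4× activity: 0.25 × 5.4 = 1.35.
CYP2C9 (26%) and the residual 49% are unaffected.
New clearance relative to baseline: 1.35 + 0.26 + 0.49 = 2.1.
Steady-state concentration is inversely proportional to clearance, so the fold-change is 1 / 2.1 = 0.48.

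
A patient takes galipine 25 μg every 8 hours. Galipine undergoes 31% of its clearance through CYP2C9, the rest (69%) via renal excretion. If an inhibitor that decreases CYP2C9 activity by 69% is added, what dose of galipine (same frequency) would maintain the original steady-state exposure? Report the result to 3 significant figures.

The CYP2C9 pathway (31% of clearance) is reduced to 0.31× activity: 0.31 × 0.31 = 0.0961.
The remaining 69% of clearance is unaffected.
CL_new/CL_old = 0.0961 + 0.69 = 0.7861.
Css,avg = (dose rate)/CL, so holding Css fixed requires dose ∝ CL: 25 × 0.7861 = 19.7 μg.

19.7 μg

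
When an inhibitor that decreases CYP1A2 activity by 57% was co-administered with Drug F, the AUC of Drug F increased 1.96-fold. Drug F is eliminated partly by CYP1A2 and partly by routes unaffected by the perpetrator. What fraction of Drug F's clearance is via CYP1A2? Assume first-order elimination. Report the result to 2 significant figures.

Write x for the fraction cleared via CYP1A2. The observed AUC change means clearance fell to 1/1.96 = 0.5102 of baseline.
Setting x·0.43 + (1 − x) = 0.5102 and solving: x = (0.5102 − 1)/(0.43 − 1) = 0.86.

0.86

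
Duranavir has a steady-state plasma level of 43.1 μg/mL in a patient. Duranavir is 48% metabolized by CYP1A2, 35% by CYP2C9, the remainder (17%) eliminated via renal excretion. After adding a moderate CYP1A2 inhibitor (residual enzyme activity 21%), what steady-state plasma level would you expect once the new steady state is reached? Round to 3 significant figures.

The CYP1A2 pathway (48% of clearance) falls to 0.21× activity: 0.48 × 0.21 = 0.1008.
CYP2C9 (35%) and the residual 17% are unaffected.
New clearance relative to baseline: 0.1008 + 0.35 + 0.17 = 0.6208.
New steady-state plasma level = baseline ÷ relative clearance = 43.1 / 0.6208 = 69.4 μg/mL.

69.4 μg/mL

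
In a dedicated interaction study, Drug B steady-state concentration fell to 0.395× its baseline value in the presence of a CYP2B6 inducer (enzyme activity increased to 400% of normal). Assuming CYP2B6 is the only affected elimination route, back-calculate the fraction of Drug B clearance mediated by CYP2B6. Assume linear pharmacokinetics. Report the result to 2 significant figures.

0.51

Let fm be the CYP2B6 fraction. New clearance relative to baseline = fm × 4 + (1 − fm).
Steady-state concentration ratio = 1 / (new CL fraction), so new CL fraction = 1 / 0.395 = 2.532.
fm × 4 + 1 − fm = 2.532  ⇒  fm × (4 − 1) = 1.532  ⇒  fm = 0.51.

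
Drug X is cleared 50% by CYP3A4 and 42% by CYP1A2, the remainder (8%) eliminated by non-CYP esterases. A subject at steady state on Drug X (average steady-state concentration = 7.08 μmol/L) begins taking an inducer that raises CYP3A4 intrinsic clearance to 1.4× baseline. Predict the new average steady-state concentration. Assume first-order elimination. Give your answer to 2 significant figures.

The CYP3A4 pathway (50% of clearance) increases to 1.4× activity: 0.5 × 1.4 = 0.7.
CYP1A2 (42%) and the residual 8% are unaffected.
New clearance relative to baseline: 0.7 + 0.42 + 0.08 = 1.2.
Average steady-state concentration ∝ 1/CL, so new value = 7.08 / 1.2 = 5.9 μmol/L.

5.9 μmol/L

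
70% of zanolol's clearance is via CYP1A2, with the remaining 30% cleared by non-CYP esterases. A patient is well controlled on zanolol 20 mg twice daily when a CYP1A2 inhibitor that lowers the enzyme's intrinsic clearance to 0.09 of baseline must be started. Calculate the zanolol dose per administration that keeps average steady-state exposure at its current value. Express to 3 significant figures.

The CYP1A2 pathway (70% of clearance) falls to 0.09× activity: 0.7 × 0.09 = 0.063.
Non-CYP routes (30%) are unchanged.
CL_new/CL_old = 0.063 + 0.3 = 0.363.
Css,avg = (dose rate)/CL, so holding Css fixed requires dose ∝ CL: 20 × 0.363 = 7.26 mg.

7.26 mg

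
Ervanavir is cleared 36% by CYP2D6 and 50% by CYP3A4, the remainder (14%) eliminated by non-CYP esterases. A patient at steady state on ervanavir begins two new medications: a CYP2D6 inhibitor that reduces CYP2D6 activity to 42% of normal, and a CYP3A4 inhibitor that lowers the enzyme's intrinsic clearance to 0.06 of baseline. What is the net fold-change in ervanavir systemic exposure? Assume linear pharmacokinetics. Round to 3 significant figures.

3.11

CYP2D6: 0.36 × 0.42 = 0.1512
CYP3A4: 0.5 × 0.06 = 0.03
Other: 0.14 (unchanged)
New clearance relative to baseline: 0.1512 + 0.03 + 0.14 = 0.3212.
Systemic exposure ∝ 1/CL: fold-change = 1 / 0.3212 = 3.11.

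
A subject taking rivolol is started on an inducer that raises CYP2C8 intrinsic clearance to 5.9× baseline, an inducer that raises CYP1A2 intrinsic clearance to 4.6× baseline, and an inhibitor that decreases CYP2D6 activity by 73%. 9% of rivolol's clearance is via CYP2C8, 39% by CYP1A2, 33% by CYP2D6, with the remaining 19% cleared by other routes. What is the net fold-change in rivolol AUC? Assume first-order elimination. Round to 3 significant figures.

0.384

The CYP2C8 pathway (9% of clearance) increases to 5.9× activity: 0.09 × 5.9 = 0.531.
The CYP1A2 pathway (39% of clearance) is boosted to 4.6× activity: 0.39 × 4.6 = 1.794.
The CYP2D6 pathway (33% of clearance) drops to 0.27× activity: 0.33 × 0.27 = 0.0891.
The remaining 19% of clearance is unaffected.
CL_new/CL_old = 0.531 + 1.794 + 0.0891 + 0.19 = 2.6041.
AUC ∝ 1/CL: fold-change = 1 / 2.6041 = 0.384.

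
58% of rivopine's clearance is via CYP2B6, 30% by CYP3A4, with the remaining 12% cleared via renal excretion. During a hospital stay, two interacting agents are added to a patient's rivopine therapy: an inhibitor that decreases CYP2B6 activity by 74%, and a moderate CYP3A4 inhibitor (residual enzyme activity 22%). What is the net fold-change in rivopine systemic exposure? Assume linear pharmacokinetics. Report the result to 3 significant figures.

2.97

The CYP2B6 pathway (58% of clearance) falls to 0.26× activity: 0.58 × 0.26 = 0.1508.
The CYP3A4 pathway (30% of clearance) falls to 0.22× activity: 0.3 × 0.22 = 0.066.
The remaining 12% of clearance is unaffected.
Relative clearance = 0.1508 + 0.066 + 0.12 = 0.3368.
Net systemic exposure ratio = 1 / 0.3368 = 2.97.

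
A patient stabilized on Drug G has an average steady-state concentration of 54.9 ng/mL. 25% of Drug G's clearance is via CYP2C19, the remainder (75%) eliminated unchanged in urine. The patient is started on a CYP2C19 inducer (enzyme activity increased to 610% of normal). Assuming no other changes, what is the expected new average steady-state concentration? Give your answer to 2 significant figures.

CYP2C19: 0.25 × 6.1 = 1.525
Other: 0.75 (unchanged)
New clearance relative to baseline: 1.525 + 0.75 = 2.275.
Average steady-state concentration ∝ 1/CL, so new value = 54.9 / 2.275 = 24 ng/mL.

24 ng/mL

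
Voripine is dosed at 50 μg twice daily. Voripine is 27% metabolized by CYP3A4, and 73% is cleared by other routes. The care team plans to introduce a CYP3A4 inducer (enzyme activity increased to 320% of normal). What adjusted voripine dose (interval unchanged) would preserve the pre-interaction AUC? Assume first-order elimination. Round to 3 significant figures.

The CYP3A4 pathway (27% of clearance) is boosted to 3.2× activity: 0.27 × 3.2 = 0.864.
Non-CYP routes (73%) are unchanged.
CL_new/CL_old = 0.864 + 0.73 = 1.594.
To maintain the same steady-state level, dose must scale with clearance: new dose = 50 × 1.594 = 79.7 μg.

79.7 μg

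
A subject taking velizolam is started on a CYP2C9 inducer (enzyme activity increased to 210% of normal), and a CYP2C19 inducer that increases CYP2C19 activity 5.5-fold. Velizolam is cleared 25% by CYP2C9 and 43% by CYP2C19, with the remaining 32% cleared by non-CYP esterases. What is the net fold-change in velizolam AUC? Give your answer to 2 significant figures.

The CYP2C9 pathway (25% of clearance) increases to 2.1× activity: 0.25 × 2.1 = 0.525.
The CYP2C19 pathway (43% of clearance) is boosted to 5.5× activity: 0.43 × 5.5 = 2.365.
Non-CYP routes (32%) are unchanged.
New clearance relative to baseline: 0.525 + 2.365 + 0.32 = 3.21.
AUC ∝ 1/CL: fold-change = 1 / 3.21 = 0.31.

0.31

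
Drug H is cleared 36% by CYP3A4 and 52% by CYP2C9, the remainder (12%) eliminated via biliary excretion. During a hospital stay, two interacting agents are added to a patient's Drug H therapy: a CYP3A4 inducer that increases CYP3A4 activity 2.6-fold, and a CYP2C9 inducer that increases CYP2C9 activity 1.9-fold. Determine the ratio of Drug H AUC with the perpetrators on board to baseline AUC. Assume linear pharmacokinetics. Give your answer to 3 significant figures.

0.489

The CYP3A4 pathway (36% of clearance) is boosted to 2.6× activity: 0.36 × 2.6 = 0.936.
The CYP2C9 pathway (52% of clearance) increases to 1.9× activity: 0.52 × 1.9 = 0.988.
Non-CYP routes (12%) are unchanged.
CL_new/CL_old = 0.936 + 0.988 + 0.12 = 2.044.
AUC ∝ 1/CL: fold-change = 1 / 2.044 = 0.489.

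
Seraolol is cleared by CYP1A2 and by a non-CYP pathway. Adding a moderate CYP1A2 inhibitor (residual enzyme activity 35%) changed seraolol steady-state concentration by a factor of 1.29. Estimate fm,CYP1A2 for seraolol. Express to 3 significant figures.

CL'/CL = 1 / 1.29 = 0.7752
0.35·fm + (1 − fm) = 0.7752
fm = (0.7752 − 1) / (0.35 − 1) = 0.346

0.346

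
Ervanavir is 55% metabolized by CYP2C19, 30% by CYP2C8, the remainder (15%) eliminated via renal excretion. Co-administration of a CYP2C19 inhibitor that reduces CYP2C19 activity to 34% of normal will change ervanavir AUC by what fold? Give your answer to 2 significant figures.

1.6

The CYP2C19 pathway (55% of clearance) is reduced to 0.34× activity: 0.55 × 0.34 = 0.187.
CYP2C8 (30%) and the residual 15% are unaffected.
CL_new/CL_old = 0.187 + 0.3 + 0.15 = 0.637.
AUC is inversely proportional to clearance, so the fold-change is 1 / 0.637 = 1.6.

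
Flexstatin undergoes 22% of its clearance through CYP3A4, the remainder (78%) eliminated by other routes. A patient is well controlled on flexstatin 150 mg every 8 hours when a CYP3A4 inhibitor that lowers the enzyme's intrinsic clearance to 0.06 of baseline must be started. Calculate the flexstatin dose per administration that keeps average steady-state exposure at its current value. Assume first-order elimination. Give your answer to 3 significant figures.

119 mg

CYP3A4: 0.22 × 0.06 = 0.0132
Other: 0.78 (unchanged)
CL_new/CL_old = 0.0132 + 0.78 = 0.7932.
To maintain the same steady-state level, dose must scale with clearance: new dose = 150 × 0.7932 = 119 mg.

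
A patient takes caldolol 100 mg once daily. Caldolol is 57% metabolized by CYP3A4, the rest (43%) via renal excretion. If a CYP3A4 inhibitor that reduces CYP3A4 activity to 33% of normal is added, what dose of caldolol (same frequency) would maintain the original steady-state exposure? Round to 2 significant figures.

62 mg

CYP3A4: 0.57 × 0.33 = 0.1881
Other: 0.43 (unchanged)
CL_new/CL_old = 0.1881 + 0.43 = 0.6181.
Exposure is unchanged when dose changes in proportion to clearance. New dose = 100 mg × 0.6181 = 62 mg.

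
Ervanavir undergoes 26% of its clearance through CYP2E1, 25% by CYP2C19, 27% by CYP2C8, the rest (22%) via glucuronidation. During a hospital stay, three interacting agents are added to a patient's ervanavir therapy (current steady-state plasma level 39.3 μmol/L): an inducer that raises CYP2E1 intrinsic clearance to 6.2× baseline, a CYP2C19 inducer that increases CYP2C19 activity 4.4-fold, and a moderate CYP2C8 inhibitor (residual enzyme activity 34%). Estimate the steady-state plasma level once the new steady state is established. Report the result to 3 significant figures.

13.0 μmol/L

The CYP2E1 pathway (26% of clearance) rises to 6.2× activity: 0.26 × 6.2 = 1.612.
The CYP2C19 pathway (25% of clearance) increases to 4.4× activity: 0.25 × 4.4 = 1.1.
The CYP2C8 pathway (27% of clearance) is reduced to 0.34× activity: 0.27 × 0.34 = 0.0918.
Non-CYP routes (22%) are unchanged.
Relative clearance = 1.612 + 1.1 + 0.0918 + 0.22 = 3.0238.
Steady-state plasma level ∝ 1/CL: new value = 39.3 / 3.0238 = 13.0 μmol/L.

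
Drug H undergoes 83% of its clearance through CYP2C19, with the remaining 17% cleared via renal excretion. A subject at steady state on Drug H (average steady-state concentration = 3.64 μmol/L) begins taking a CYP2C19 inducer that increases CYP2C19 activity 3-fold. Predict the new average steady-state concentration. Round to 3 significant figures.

1.37 μmol/L

CYP2C19: 0.83 × 3 = 2.49
Other: 0.17 (unchanged)
CL_new/CL_old = 2.49 + 0.17 = 2.66.
New average steady-state concentration = baseline ÷ relative clearance = 3.64 / 2.66 = 1.37 μmol/L.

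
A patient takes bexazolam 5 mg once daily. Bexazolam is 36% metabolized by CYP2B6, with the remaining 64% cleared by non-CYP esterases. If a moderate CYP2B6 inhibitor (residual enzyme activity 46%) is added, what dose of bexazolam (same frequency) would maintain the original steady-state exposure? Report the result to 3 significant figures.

The CYP2B6 pathway (36% of clearance) falls to 0.46× activity: 0.36 × 0.46 = 0.1656.
The remaining 64% of clearance is unaffected.
Relative clearance = 0.1656 + 0.64 = 0.8056.
To maintain the same steady-state level, dose must scale with clearance: new dose = 5 × 0.8056 = 4.03 mg.

4.03 mg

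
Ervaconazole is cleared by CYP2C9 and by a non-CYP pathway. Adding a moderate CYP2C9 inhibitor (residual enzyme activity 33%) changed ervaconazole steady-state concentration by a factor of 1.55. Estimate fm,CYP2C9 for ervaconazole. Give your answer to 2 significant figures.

0.53

CL'/CL = 1 / 1.55 = 0.6452
0.33·fm + (1 − fm) = 0.6452
fm = (0.6452 − 1) / (0.33 − 1) = 0.53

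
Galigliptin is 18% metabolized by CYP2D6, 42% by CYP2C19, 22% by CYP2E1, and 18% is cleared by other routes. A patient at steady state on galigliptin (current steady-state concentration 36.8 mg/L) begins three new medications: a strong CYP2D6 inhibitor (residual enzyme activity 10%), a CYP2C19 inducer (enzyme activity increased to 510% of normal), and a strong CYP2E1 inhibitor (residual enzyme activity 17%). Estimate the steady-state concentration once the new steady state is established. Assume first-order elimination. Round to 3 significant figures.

15.5 mg/L

CYP2D6: 0.18 × 0.1 = 0.018
CYP2C19: 0.42 × 5.1 = 2.142
CYP2E1: 0.22 × 0.17 = 0.0374
Other: 0.18 (unchanged)
New clearance relative to baseline: 0.018 + 2.142 + 0.0374 + 0.18 = 2.3774.
New steady-state concentration = 36.8 / 2.3774 = 15.5 mg/L (concentration scales inversely with clearance).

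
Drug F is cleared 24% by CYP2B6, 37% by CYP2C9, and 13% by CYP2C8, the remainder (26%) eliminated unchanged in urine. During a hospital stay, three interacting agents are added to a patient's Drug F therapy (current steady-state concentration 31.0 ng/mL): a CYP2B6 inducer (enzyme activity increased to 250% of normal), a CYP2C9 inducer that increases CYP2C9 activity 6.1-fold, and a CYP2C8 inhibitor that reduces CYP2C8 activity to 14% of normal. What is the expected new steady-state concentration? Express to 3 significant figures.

9.89 ng/mL

The CYP2B6 pathway (24% of clearance) increases to 2.5× activity: 0.24 × 2.5 = 0.6.
The CYP2C9 pathway (37% of clearance) increases to 6.1× activity: 0.37 × 6.1 = 2.257.
The CYP2C8 pathway (13% of clearance) falls to 0.14× activity: 0.13 × 0.14 = 0.0182.
Non-CYP routes (26%) are unchanged.
Relative clearance = 0.6 + 2.257 + 0.0182 + 0.26 = 3.1352.
Steady-state concentration ∝ 1/CL: new value = 31.0 / 3.1352 = 9.89 ng/mL.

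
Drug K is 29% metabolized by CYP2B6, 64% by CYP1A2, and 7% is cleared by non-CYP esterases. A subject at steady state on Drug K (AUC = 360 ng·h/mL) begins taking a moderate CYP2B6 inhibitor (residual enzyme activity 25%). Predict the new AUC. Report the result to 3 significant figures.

CYP2B6: 0.29 × 0.25 = 0.0725
CYP1A2: 0.64 (unchanged)
Other: 0.07 (unchanged)
CL_new/CL_old = 0.0725 + 0.64 + 0.07 = 0.7825.
With dosing unchanged, AUC scales as 1/CL: 360 / 0.7825 = 460 ng·h/mL.

460 ng·h/mL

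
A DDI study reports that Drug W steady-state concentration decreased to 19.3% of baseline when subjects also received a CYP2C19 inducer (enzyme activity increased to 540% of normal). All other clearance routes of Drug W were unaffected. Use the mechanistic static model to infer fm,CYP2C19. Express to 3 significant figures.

0.950

Call the CYP2C19 fraction fm. After the interaction, CL_new/CL_old = fm × 5.4 + (1 − fm).
Steady-state concentration ratio = 1 / (new CL fraction), so new CL fraction = 1 / 0.193 = 5.181.
fm × 5.4 + 1 − fm = 5.181  ⇒  fm × (5.4 − 1) = 4.181  ⇒  fm = 0.950.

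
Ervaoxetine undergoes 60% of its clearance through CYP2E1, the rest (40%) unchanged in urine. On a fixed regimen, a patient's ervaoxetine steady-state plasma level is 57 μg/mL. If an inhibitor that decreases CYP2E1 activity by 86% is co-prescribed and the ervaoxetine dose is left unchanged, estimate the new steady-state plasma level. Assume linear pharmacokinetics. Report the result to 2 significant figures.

1.2 × 10² μg/mL

The CYP2E1 pathway (60% of clearance) drops to 0.14× activity: 0.6 × 0.14 = 0.084.
The remaining 40% of clearance is unaffected.
Relative clearance = 0.084 + 0.4 = 0.484.
Steady-state plasma level ∝ 1/CL, so new value = 57 / 0.484 = 1.2 × 10² μg/mL.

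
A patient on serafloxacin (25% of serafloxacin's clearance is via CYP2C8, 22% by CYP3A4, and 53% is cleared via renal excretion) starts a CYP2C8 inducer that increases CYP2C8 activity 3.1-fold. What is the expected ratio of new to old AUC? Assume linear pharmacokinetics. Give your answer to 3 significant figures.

The CYP2C8 pathway (25% of clearance) increases to 3.1× activity: 0.25 × 3.1 = 0.775.
CYP3A4 (22%) and the residual 53% are unaffected.
New clearance relative to baseline: 0.775 + 0.22 + 0.53 = 1.525.
AUC ratio = CL_old/CL_new = 1 / 1.525 = 0.656.

0.656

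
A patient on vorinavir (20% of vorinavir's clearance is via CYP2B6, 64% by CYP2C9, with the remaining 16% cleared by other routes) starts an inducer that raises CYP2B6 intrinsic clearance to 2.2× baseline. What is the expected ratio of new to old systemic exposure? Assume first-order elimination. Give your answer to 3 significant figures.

The CYP2B6 pathway (20% of clearance) increases to 2.2× activity: 0.2 × 2.2 = 0.44.
CYP2C9 (64%) and the residual 16% are unaffected.
CL_new/CL_old = 0.44 + 0.64 + 0.16 = 1.24.
Systemic exposure ratio = CL_old/CL_new = 1 / 1.24 = 0.806.

0.806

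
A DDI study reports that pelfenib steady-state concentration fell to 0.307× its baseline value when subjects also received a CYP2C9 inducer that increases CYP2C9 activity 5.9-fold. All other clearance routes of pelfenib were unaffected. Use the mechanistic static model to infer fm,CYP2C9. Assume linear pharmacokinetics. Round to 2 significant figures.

Call the CYP2C9 fraction fm. After the interaction, CL_new/CL_old = fm × 5.9 + (1 − fm).
Steady-state concentration ratio = 1 / (new CL fraction), so new CL fraction = 1 / 0.307 = 3.257.
fm × 5.9 + 1 − fm = 3.257  ⇒  fm × (5.9 − 1) = 2.257  ⇒  fm = 0.46.

0.46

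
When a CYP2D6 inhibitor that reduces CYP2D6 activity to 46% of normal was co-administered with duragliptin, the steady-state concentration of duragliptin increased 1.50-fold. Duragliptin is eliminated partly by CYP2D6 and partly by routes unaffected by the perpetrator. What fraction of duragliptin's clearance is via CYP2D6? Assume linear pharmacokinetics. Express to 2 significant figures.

Write x for the fraction cleared via CYP2D6. The observed steady-state concentration change means clearance fell to 1/1.50 = 0.6667 of baseline.
Setting x·0.46 + (1 − x) = 0.6667 and solving: x = (0.6667 − 1)/(0.46 − 1) = 0.62.

0.62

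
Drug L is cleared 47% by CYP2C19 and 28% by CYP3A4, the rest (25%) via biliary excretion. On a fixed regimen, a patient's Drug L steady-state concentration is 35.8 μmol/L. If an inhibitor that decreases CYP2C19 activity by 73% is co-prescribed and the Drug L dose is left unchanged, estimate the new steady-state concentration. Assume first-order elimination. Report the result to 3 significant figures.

54.5 μmol/L

The CYP2C19 pathway (47% of clearance) drops to 0.27× activity: 0.47 × 0.27 = 0.1269.
CYP3A4 (28%) and the residual 25% are unaffected.
Relative clearance = 0.1269 + 0.28 + 0.25 = 0.6569.
Steady-state concentration ∝ 1/CL, so new value = 35.8 / 0.6569 = 54.5 μmol/L.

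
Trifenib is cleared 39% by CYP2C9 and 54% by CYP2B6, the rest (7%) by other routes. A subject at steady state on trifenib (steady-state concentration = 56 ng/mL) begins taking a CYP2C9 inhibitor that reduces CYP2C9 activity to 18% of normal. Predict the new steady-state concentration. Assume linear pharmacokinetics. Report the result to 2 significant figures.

82 ng/mL

The CYP2C9 pathway (39% of clearance) falls to 0.18× activity: 0.39 × 0.18 = 0.0702.
CYP2B6 (54%) and the residual 7% are unaffected.
Relative clearance = 0.0702 + 0.54 + 0.07 = 0.6802.
With dosing unchanged, steady-state concentration scales as 1/CL: 56 / 0.6802 = 82 ng/mL.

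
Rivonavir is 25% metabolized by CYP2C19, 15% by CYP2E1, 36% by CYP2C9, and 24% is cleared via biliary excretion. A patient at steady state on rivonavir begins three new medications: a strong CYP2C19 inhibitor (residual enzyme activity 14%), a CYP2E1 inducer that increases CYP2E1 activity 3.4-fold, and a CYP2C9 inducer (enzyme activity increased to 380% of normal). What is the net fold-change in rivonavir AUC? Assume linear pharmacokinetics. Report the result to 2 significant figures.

0.46

The CYP2C19 pathway (25% of clearance) drops to 0.14× activity: 0.25 × 0.14 = 0.035.
The CYP2E1 pathway (15% of clearance) is boosted to 3.4× activity: 0.15 × 3.4 = 0.51.
The CYP2C9 pathway (36% of clearance) increases to 3.8× activity: 0.36 × 3.8 = 1.368.
Non-CYP routes (24%) are unchanged.
Relative clearance = 0.035 + 0.51 + 1.368 + 0.24 = 2.153.
Because AUC varies inversely with clearance, the combined effect is 1 / 2.153 = 0.46.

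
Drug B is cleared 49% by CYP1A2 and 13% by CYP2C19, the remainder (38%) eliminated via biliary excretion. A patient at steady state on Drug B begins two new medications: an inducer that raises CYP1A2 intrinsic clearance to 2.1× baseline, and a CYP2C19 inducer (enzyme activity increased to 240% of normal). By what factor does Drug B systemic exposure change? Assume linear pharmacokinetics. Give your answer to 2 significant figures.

CYP1A2: 0.49 × 2.1 = 1.029
CYP2C19: 0.13 × 2.4 = 0.312
Other: 0.38 (unchanged)
Relative clearance = 1.029 + 0.312 + 0.38 = 1.721.
Because systemic exposure varies inversely with clearance, the combined effect is 1 / 1.721 = 0.58.

0.58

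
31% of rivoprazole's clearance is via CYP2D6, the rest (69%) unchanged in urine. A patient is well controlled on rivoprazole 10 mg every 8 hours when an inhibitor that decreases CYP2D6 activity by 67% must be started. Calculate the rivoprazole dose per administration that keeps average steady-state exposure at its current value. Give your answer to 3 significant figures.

The CYP2D6 pathway (31% of clearance) falls to 0.33× activity: 0.31 × 0.33 = 0.1023.
The remaining 69% of clearance is unaffected.
Relative clearance = 0.1023 + 0.69 = 0.7923.
Css,avg = (dose rate)/CL, so holding Css fixed requires dose ∝ CL: 10 × 0.7923 = 7.92 mg.

7.92 mg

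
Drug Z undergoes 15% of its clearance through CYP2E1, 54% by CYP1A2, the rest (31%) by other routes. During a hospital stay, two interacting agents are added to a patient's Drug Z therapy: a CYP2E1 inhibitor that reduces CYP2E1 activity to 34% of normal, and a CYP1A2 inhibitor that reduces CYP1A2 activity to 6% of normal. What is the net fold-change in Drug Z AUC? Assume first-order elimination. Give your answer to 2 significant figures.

2.5

The CYP2E1 pathway (15% of clearance) drops to 0.34× activity: 0.15 × 0.34 = 0.051.
The CYP1A2 pathway (54% of clearance) falls to 0.06× activity: 0.54 × 0.06 = 0.0324.
The remaining 31% of clearance is unaffected.
Relative clearance = 0.051 + 0.0324 + 0.31 = 0.3934.
Because AUC varies inversely with clearance, the combined effect is 1 / 0.3934 = 2.5.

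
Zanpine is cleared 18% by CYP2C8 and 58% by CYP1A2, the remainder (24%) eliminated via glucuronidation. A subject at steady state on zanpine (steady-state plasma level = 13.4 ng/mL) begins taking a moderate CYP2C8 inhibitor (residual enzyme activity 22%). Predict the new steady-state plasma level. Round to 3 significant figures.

The CYP2C8 pathway (18% of clearance) falls to 0.22× activity: 0.18 × 0.22 = 0.0396.
CYP1A2 (58%) and the residual 24% are unaffected.
New clearance relative to baseline: 0.0396 + 0.58 + 0.24 = 0.8596.
With dosing unchanged, steady-state plasma level scales as 1/CL: 13.4 / 0.8596 = 15.6 ng/mL.

15.6 ng/mL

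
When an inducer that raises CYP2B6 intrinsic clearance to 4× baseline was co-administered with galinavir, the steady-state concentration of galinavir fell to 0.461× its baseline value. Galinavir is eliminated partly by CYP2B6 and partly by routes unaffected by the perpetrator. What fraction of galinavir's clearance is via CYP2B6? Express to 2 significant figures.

0.39

Write x for the fraction cleared via CYP2B6. The observed steady-state concentration change means clearance rose to 1/0.461 = 2.169 of baseline.
Setting x·4 + (1 − x) = 2.169 and solving: x = (2.169 − 1)/(4 − 1) = 0.39.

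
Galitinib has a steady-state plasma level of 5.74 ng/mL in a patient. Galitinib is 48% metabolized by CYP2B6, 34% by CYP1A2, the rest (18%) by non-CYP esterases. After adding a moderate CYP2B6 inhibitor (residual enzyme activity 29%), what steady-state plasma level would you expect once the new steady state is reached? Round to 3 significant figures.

8.71 ng/mL

CYP2B6: 0.48 × 0.29 = 0.1392
CYP1A2: 0.34 (unchanged)
Other: 0.18 (unchanged)
New clearance relative to baseline: 0.1392 + 0.34 + 0.18 = 0.6592.
New steady-state plasma level = baseline ÷ relative clearance = 5.74 / 0.6592 = 8.71 ng/mL.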